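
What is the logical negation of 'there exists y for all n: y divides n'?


Negation flips each quantifier (∀↔∃) and negates the inner predicate.
¬(there exists y for all n: φ) = for all y there exists n: ¬φ.

for all y there exists n: NOT(y divides n)


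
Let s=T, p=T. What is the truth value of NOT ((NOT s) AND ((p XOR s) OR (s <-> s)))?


Substitute s=T, p=T:
NOT s = F
p XOR s = T XOR T = F
s <-> s = T <-> T = T
(p XOR s) OR (s <-> s) = F OR T = T
(NOT s) AND ((p XOR s) OR (s <-> s)) = F AND T = F
NOT ((NOT s) AND ((p XOR s) OR (s <-> s))) = T

T


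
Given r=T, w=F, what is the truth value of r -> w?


Implication is false only when antecedent is true and consequent is false.
Substitute: r=T, w=F.
T -> F evaluates to F.

F


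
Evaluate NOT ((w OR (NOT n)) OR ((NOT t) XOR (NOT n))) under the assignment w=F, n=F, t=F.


Substitute w=F, n=F, t=F:
NOT n = T
w OR (NOT n) = F OR T = T
NOT t = T
NOT n = T
(NOT t) XOR (NOT n) = T XOR T = F
(w OR (NOT n)) OR ((NOT t) XOR (NOT n)) = T OR F = T
NOT ((w OR (NOT n)) OR ((NOT t) XOR (NOT n))) = F

F


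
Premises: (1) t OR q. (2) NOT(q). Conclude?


Disjunctive syllogism: from (P ∨ Q) and ¬P, infer Q.
One disjunct, 'q', is ruled out; the other must hold.

t


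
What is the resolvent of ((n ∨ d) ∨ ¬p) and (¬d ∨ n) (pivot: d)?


The clauses contain complementary literals d and ¬d.
Resolution eliminates this pair and disjoins the remaining literals (merging duplicates).

(n ∨ ¬p)


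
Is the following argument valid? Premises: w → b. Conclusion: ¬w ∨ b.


This matches the form of material implication: the conclusion follows in every model of the premises.

Valid.


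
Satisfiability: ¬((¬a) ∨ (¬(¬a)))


Check all 2 assignments over {a}:
a | φ
-----
F | F
T | F
No assignment makes the formula true.

Unsatisfiable.


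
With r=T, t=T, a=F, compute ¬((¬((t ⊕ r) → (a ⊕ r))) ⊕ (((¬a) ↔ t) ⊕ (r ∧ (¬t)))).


Substitute r=T, t=T, a=F:
… (earlier sub-steps elided)
a ⊕ r = F ⊕ T = T
(t ⊕ r) → (a ⊕ r) = F → T = T
¬((t ⊕ r) → (a ⊕ r)) = F
¬a = T
(¬a) ↔ t = T ↔ T = T
¬t = F
r ∧ (¬t) = T ∧ F = F
((¬a) ↔ t) ⊕ (r ∧ (¬t)) = T ⊕ F = T
(¬((t ⊕ r) → (a ⊕ r))) ⊕ (((¬a) ↔ t) ⊕ (r ∧ (¬t))) = F ⊕ T = T
¬((¬((t ⊕ r) → (a ⊕ r))) ⊕ (((¬a) ↔ t) ⊕ (r ∧ (¬t)))) = F

F


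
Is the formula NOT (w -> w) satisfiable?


Check all 2 assignments over {w}:
w | φ
-----
F | F
T | F
No assignment makes the formula true.

Unsatisfiable.


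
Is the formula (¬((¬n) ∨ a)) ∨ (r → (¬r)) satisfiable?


Search for a satisfying assignment over {a, n, r}.
Try a=F, n=F, r=F: the formula evaluates to T.
A satisfying assignment exists.

Satisfiable.


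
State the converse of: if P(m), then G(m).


The converse of (P → Q) is (Q → P). It is not in general equivalent to the original.
Here P = 'P(m)' and Q = 'G(m)'.

If G(m), then P(m).


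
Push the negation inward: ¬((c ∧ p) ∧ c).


De Morgan: the negation of a conjunction is the disjunction of the negations.
Distribute ¬ across ∧, flipping it to ∨, and negate each literal.

((¬c) ∨ (¬p)) ∨ (¬c)


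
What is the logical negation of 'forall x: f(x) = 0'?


¬(forall x: φ) = exists x: ¬φ, and ¬(exists x: φ) = forall x: ¬φ.
Apply to the universal statement.

exists x: ~(f(x) = 0)


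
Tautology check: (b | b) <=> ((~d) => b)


Build the truth table over {b, d}:
b | d | φ
---------
False | False | True
True | False | True
False | True | False
True | True | True
Counterexample at row 3: with b=False, d=True, the formula is False.

No, it is not a tautology.


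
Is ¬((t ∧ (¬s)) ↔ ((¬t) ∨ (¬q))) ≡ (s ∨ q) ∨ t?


Compare truth tables:
q | s | t | φ | ψ
-----------------
F | F | F | T | F
T | F | F | T | T
F | T | F | T | T
T | T | F | T | T
F | F | T | F | T
T | F | T | T | T
F | T | T | T | T
T | T | T | F | T
They differ at row 1 (q=F, s=F, t=F): φ=T but ψ=F.

No, they are not logically equivalent.


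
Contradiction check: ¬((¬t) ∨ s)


Truth table over {s, t}:
s | t | φ
---------
F | F | F
T | F | F
F | T | T
T | T | F
Satisfying assignment at row 3: s=F, t=T gives T.

No, it is not a contradiction.


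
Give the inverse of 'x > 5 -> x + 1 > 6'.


The inverse of (P → Q) is (¬P → ¬Q). It is equivalent to the converse, not to the original.
Here P = 'x > 5' and Q = 'x + 1 > 6'.

If not (x > 5), then not (x + 1 > 6).


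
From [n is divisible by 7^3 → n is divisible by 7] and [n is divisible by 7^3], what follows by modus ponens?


Modus ponens: from (P → Q) and P, infer Q.
P = 'n is divisible by 7^3' is asserted, and P → Q holds, so Q follows.

n is divisible by 7.


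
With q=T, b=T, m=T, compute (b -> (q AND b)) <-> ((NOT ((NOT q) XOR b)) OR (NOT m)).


Substitute q=T, b=T, m=T:
q AND b = T AND T = T
b -> (q AND b) = T -> T = T
NOT q = F
(NOT q) XOR b = F XOR T = T
NOT ((NOT q) XOR b) = F
NOT m = F
(NOT ((NOT q) XOR b)) OR (NOT m) = F OR F = F
(b -> (q AND b)) <-> ((NOT ((NOT q) XOR b)) OR (NOT m)) = T <-> F = F

F


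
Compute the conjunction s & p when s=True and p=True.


Conjunction is true only when both operands are true.
Substitute: s=True, p=True.
True & True evaluates to True.

True


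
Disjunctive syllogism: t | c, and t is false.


Disjunctive syllogism: from (P ∨ Q) and ¬P, infer Q.
One disjunct, 't', is ruled out; the other must hold.

c


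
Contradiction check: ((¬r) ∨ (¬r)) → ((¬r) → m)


Truth table over {m, r}:
m | r | φ
---------
F | F | F
T | F | T
F | T | T
T | T | T
Satisfying assignment at row 2: m=T, r=F gives T.

No, it is not a contradiction.


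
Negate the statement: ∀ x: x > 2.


¬(∀ x: φ) = ∃ x: ¬φ, and ¬(∃ x: φ) = ∀ x: ¬φ.
Apply to the universal statement.

∃ x: ¬(x > 2)


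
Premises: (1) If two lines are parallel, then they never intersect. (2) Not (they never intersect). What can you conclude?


Modus tollens: from (P → Q) and ¬Q, infer ¬P.
Q = 'they never intersect' is denied; since P → Q, P must also fail.

Not (two lines are parallel).


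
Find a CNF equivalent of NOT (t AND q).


Step 1: Apply De Morgan: ¬(t ∧ q) = ¬t ∨ ¬q.

(NOT t) OR (NOT q)


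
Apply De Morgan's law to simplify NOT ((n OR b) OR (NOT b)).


De Morgan: the negation of a disjunction is the conjunction of the negations.
Distribute NOT across OR, flipping it to AND, and negate each literal.

((NOT n) AND (NOT b)) AND b


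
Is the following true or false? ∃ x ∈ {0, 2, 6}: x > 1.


Evaluate the predicate on each element: 0:F, 2:T, 6:T.
Witness x = 2 satisfies the predicate.

T


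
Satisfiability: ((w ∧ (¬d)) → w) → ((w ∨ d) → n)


Search for a satisfying assignment over {d, n, w}.
Try d=F, n=F, w=F: the formula evaluates to T.
A satisfying assignment exists.

Satisfiable.


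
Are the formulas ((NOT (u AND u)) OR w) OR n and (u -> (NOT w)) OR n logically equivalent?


Compare truth tables:
n | u | w | φ | ψ
-----------------
F | F | F | T | T
T | F | F | T | T
F | T | F | F | T
T | T | F | T | T
F | F | T | T | T
T | F | T | T | T
F | T | T | T | F
T | T | T | T | T
They differ at row 3 (n=F, u=T, w=F): φ=F but ψ=T.

No, they are not logically equivalent.


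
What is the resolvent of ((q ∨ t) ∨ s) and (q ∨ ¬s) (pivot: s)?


The clauses contain complementary literals s and ¬s.
Resolution eliminates this pair and disjoins the remaining literals (merging duplicates).

(t ∨ q)


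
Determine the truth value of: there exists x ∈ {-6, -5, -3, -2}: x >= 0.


Evaluate the predicate on each element: -6:F, -5:F, -3:F, -2:F.
No element satisfies the predicate.

F


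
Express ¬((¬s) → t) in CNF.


Step 1: Rewrite (¬s) → t as ¬(¬s) ∨ t.
Step 2: Negate: ¬(¬(¬s) ∨ t) = (¬s) ∧ ¬t (De Morgan + double negation).

(¬s) ∧ (¬t)


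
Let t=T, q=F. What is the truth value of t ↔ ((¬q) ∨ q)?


Substitute t=T, q=F:
¬q = T
(¬q) ∨ q = T ∨ F = T
t ↔ ((¬q) ∨ q) = T ↔ T = T

T


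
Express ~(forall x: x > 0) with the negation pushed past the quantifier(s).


¬(forall x: φ) = exists x: ¬φ, and ¬(exists x: φ) = forall x: ¬φ.
Apply to the universal statement.

exists x: ~(x > 0)


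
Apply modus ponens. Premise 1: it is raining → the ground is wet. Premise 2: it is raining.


Modus ponens: from (P → Q) and P, infer Q.
P = 'it is raining' is asserted, and P → Q holds, so Q follows.

the ground is wet.


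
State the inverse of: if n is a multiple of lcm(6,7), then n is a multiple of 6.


The inverse of (P → Q) is (¬P → ¬Q). It is equivalent to the converse, not to the original.
Here P = 'n is a multiple of lcm(6,7)' and Q = 'n is a multiple of 6'.

If not (n is a multiple of lcm(6,7)), then not (n is a multiple of 6).


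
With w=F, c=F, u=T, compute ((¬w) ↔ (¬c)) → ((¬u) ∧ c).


Substitute w=F, c=F, u=T:
¬w = T
¬c = T
(¬w) ↔ (¬c) = T ↔ T = T
¬u = F
(¬u) ∧ c = F ∧ F = F
((¬w) ↔ (¬c)) → ((¬u) ∧ c) = T → F = F

F


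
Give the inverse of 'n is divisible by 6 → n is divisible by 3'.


The inverse of (P → Q) is (¬P → ¬Q). It is equivalent to the converse, not to the original.
Here P = 'n is divisible by 6' and Q = 'n is divisible by 3'.

If not (n is divisible by 6), then not (n is divisible by 3).


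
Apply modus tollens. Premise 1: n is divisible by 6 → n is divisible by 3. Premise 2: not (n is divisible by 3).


Modus tollens: from (P → Q) and ¬Q, infer ¬P.
Q = 'n is divisible by 3' is denied; since P → Q, P must also fail.

Not (n is divisible by 6).


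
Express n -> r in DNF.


Step 1: Rewrite n → r as ¬n ∨ r.

(NOT n) OR r


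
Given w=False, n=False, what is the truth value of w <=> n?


Biconditional is true when both operands have the same truth value.
Substitute: w=False, n=False.
False <=> False evaluates to True.

True


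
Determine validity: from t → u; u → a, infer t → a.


This matches the form of hypothetical syllogism: the conclusion follows in every model of the premises.

Valid.


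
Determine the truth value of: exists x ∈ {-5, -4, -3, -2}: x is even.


Evaluate the predicate on each element: -5:False, -4:True, -3:False, -2:True.
Witness x = -4 satisfies the predicate.

True


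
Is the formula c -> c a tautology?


Build the truth table over {c}:
c | φ
-----
F | T
T | T
Every row evaluates to true.

Yes, it is a tautology.


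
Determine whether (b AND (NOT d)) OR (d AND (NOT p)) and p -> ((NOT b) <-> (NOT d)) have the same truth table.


Compare truth tables:
b | d | p | φ | ψ
-----------------
F | F | F | F | T
T | F | F | T | T
F | T | F | T | T
T | T | F | T | T
F | F | T | F | T
T | F | T | T | F
F | T | T | F | F
T | T | T | F | T
They differ at row 1 (b=F, d=F, p=F): φ=F but ψ=T.

No, they are not logically equivalent.


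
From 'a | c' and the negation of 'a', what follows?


Disjunctive syllogism: from (P ∨ Q) and ¬P, infer Q.
One disjunct, 'a', is ruled out; the other must hold.

c


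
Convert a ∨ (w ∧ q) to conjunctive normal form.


Step 1: Distribute ∨ over ∧: a ∨ (w ∧ q) = (a ∨ w) ∧ (a ∨ q).

(a ∨ w) ∧ (a ∨ q)


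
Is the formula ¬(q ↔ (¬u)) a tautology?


Build the truth table over {q, u}:
q | u | φ
---------
F | F | T
T | F | F
F | T | F
T | T | T
Counterexample at row 2: with q=T, u=F, the formula is F.

No, it is not a tautology.


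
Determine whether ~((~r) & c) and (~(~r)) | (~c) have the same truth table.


Compare truth tables:
c | r | φ | ψ
-------------
False | False | True | True
True | False | False | False
False | True | True | True
True | True | True | True
The columns φ and ψ agree on every row.

Yes, they are logically equivalent.


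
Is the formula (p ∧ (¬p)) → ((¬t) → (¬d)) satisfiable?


Search for a satisfying assignment over {d, p, t}.
Try d=F, p=F, t=F: the formula evaluates to T.
A satisfying assignment exists.

Satisfiable.


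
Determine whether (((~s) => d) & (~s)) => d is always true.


Build the truth table over {d, s}:
d | s | φ
---------
False | False | True
True | False | True
False | True | True
True | True | True
Every row evaluates to true.

Yes, it is a tautology.


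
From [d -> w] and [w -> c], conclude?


Hypothetical syllogism: from (P → Q) and (Q → R), infer (P → R).
Chain the two implications through the shared middle term 'w'.

d -> c


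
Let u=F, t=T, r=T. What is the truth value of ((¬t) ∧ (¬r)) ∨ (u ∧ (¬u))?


Substitute u=F, t=T, r=T:
¬t = F
¬r = F
(¬t) ∧ (¬r) = F ∧ F = F
¬u = T
u ∧ (¬u) = F ∧ T = F
((¬t) ∧ (¬r)) ∨ (u ∧ (¬u)) = F ∨ F = F

F


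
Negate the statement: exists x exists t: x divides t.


Negation flips each quantifier (∀↔∃) and negates the inner predicate.
¬(exists x exists t: φ) = forall x forall t: ¬φ.

forall x forall t: ~(x divides t)


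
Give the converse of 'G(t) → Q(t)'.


The converse of (P → Q) is (Q → P). It is not in general equivalent to the original.
Here P = 'G(t)' and Q = 'Q(t)'.

If Q(t), then G(t).


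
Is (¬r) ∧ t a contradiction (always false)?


Truth table over {r, t}:
r | t | φ
---------
F | F | F
T | F | F
F | T | T
T | T | F
Satisfying assignment at row 3: r=F, t=T gives T.

No, it is not a contradiction.


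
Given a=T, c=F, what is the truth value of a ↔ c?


Biconditional is true when both operands have the same truth value.
Substitute: a=T, c=F.
T ↔ F evaluates to F.

F


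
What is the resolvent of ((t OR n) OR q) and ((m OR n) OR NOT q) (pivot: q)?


The clauses contain complementary literals q and NOTq.
Resolution eliminates this pair and disjoins the remaining literals (merging duplicates).

((t OR n) OR m)


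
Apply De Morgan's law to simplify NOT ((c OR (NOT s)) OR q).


De Morgan: the negation of a disjunction is the conjunction of the negations.
Distribute NOT across OR, flipping it to AND, and negate each literal.

((NOT c) AND s) AND (NOT q)


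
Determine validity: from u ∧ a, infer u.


This matches the form of conjunction elimination: the conclusion follows in every model of the premises.

Valid.


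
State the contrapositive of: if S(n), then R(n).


The contrapositive of (P → Q) is (¬Q → ¬P); it is logically equivalent to the original.
Here P = 'S(n)' and Q = 'R(n)'.

If not (R(n)), then not (S(n)).


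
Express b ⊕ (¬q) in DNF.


Step 1: b ⊕ (¬q) is true exactly when they disagree: (b ∧ ¬(¬q)) ∨ (¬b ∧ (¬q)).
Step 2: Eliminate any double negations (¬¬X = X).

(b ∧ q) ∨ ((¬b) ∧ (¬q))


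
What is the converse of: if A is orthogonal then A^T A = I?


The converse of (P → Q) is (Q → P). It is not in general equivalent to the original.
Here P = 'A is orthogonal' and Q = 'A^T A = I'.

If A^T A = I, then A is orthogonal.


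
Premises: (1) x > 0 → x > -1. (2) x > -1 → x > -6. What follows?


Hypothetical syllogism: from (P → Q) and (Q → R), infer (P → R).
Chain the two implications through the shared middle term 'x > -1'.

x > 0 → x > -6


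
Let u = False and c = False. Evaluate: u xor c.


Exclusive or is true when exactly one operand is true.
Substitute: u=False, c=False.
False xor False evaluates to False.

False


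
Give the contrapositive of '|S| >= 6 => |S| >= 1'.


The contrapositive of (P → Q) is (¬Q → ¬P); it is logically equivalent to the original.
Here P = '|S| >= 6' and Q = '|S| >= 1'.

If not (|S| >= 1), then not (|S| >= 6).


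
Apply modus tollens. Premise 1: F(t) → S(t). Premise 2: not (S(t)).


Modus tollens: from (P → Q) and ¬Q, infer ¬P.
Q = 'S(t)' is denied; since P → Q, P must also fail.

Not (F(t)).


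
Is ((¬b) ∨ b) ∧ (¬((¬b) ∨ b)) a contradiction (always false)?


Truth table over {b}:
b | φ
-----
F | F
T | F
Every row is false.

Yes, it is a contradiction.


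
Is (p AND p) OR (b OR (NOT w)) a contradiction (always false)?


Truth table over {b, p, w}:
b | p | w | φ
-------------
F | F | F | T
T | F | F | T
F | T | F | T
T | T | F | T
F | F | T | F
T | F | T | T
F | T | T | T
T | T | T | T
Satisfying assignment at row 1: b=F, p=F, w=F gives T.

No, it is not a contradiction.


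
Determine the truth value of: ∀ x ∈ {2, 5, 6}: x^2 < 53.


Evaluate the predicate on each element: 2:T, 5:T, 6:T.
Every element satisfies the predicate.

T


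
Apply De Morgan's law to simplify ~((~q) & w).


De Morgan: the negation of a conjunction is the disjunction of the negations.
Distribute ~ across &, flipping it to |, and negate each literal.

q | (~w)


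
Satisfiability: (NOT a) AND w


Search for a satisfying assignment over {a, w}.
Try a=F, w=T: the formula evaluates to T.
A satisfying assignment exists.

Satisfiable.


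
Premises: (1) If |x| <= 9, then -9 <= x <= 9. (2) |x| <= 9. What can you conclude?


Modus ponens: from (P → Q) and P, infer Q.
P = '|x| <= 9' is asserted, and P → Q holds, so Q follows.

-9 <= x <= 9.


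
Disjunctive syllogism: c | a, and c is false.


Disjunctive syllogism: from (P ∨ Q) and ¬P, infer Q.
One disjunct, 'c', is ruled out; the other must hold.

a


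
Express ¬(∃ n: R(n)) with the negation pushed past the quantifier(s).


¬(∀ x: φ) = ∃ x: ¬φ, and ¬(∃ x: φ) = ∀ x: ¬φ.
Apply to the existential statement.

∀ n: ¬(R(n))


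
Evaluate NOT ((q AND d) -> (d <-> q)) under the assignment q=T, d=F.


Substitute q=T, d=F:
q AND d = T AND F = F
d <-> q = F <-> T = F
(q AND d) -> (d <-> q) = F -> F = T
NOT ((q AND d) -> (d <-> q)) = F

F


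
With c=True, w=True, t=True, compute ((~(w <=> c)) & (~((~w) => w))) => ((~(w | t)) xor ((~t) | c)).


Substitute c=True, w=True, t=True:
… (earlier sub-steps elided)
~w = False
(~w) => w = False => True = True
~((~w) => w) = False
(~(w <=> c)) & (~((~w) => w)) = False & False = False
w | t = True | True = True
~(w | t) = False
~t = False
(~t) | c = False | True = True
(~(w | t)) xor ((~t) | c) = False xor True = True
((~(w <=> c)) & (~((~w) => w))) => ((~(w | t)) xor ((~t) | c)) = False => True = True

True


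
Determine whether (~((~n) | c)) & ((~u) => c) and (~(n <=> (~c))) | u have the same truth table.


Compare truth tables:
c | n | u | φ | ψ
-----------------
False | False | False | False | True
True | False | False | False | False
False | True | False | False | False
True | True | False | False | True
False | False | True | False | True
True | False | True | False | True
False | True | True | True | True
True | True | True | False | True
They differ at row 1 (c=False, n=False, u=False): φ=False but ψ=True.

No, they are not logically equivalent.


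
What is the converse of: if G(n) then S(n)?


The converse of (P → Q) is (Q → P). It is not in general equivalent to the original.
Here P = 'G(n)' and Q = 'S(n)'.

If S(n), then G(n).


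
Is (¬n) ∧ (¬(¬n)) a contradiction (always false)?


Truth table over {n}:
n | φ
-----
F | F
T | F
Every row is false.

Yes, it is a contradiction.


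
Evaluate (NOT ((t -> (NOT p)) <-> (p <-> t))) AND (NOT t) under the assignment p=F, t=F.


Substitute p=F, t=F:
NOT p = T
t -> (NOT p) = F -> T = T
p <-> t = F <-> F = T
(t -> (NOT p)) <-> (p <-> t) = T <-> T = T
NOT ((t -> (NOT p)) <-> (p <-> t)) = F
NOT t = T
(NOT ((t -> (NOT p)) <-> (p <-> t))) AND (NOT t) = F AND T = F

F


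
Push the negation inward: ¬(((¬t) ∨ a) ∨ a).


De Morgan: the negation of a disjunction is the conjunction of the negations.
Distribute ¬ across ∨, flipping it to ∧, and negate each literal.

(t ∧ (¬a)) ∧ (¬a)


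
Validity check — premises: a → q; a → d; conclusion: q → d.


This is (no valid rule). There exist truth assignments where the premises are all true but the conclusion is false.

Invalid.


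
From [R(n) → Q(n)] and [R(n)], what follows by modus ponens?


Modus ponens: from (P → Q) and P, infer Q.
P = 'R(n)' is asserted, and P → Q holds, so Q follows.

Q(n).


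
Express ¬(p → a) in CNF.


Step 1: Rewrite p → a as ¬p ∨ a.
Step 2: Negate: ¬(¬p ∨ a) = p ∧ ¬a (De Morgan + double negation).

p ∧ (¬a)


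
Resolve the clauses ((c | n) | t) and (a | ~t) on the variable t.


The clauses contain complementary literals t and ~t.
Resolution eliminates this pair and disjoins the remaining literals (merging duplicates).

((n | c) | a)


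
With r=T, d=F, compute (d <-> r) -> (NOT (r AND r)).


Substitute r=T, d=F:
d <-> r = F <-> T = F
r AND r = T AND T = T
NOT (r AND r) = F
(d <-> r) -> (NOT (r AND r)) = F -> F = T

T


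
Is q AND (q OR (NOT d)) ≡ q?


Compare truth tables:
d | q | φ | ψ
-------------
F | F | F | F
T | F | F | F
F | T | T | T
T | T | T | T
The columns φ and ψ agree on every row.

Yes, they are logically equivalent.


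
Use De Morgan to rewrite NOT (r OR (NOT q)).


De Morgan: the negation of a disjunction is the conjunction of the negations.
Distribute NOT across OR, flipping it to AND, and negate each literal.

(NOT r) AND q


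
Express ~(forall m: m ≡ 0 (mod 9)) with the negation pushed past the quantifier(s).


¬(forall x: φ) = exists x: ¬φ, and ¬(exists x: φ) = forall x: ¬φ.
Apply to the universal statement.

exists m: ~(m ≡ 0 (mod 9))


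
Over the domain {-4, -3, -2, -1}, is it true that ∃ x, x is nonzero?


Evaluate the predicate on each element: -4:T, -3:T, -2:T, -1:T.
Witness x = -4 satisfies the predicate.

T


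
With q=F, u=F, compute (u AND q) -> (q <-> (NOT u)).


Substitute q=F, u=F:
u AND q = F AND F = F
NOT u = T
q <-> (NOT u) = F <-> T = F
(u AND q) -> (q <-> (NOT u)) = F -> F = T

T


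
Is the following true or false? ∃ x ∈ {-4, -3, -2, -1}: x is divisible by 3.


Evaluate the predicate on each element: -4:F, -3:T, -2:F, -1:F.
Witness x = -3 satisfies the predicate.

T


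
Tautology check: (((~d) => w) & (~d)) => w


Build the truth table over {d, w}:
d | w | φ
---------
False | False | True
True | False | True
False | True | True
True | True | True
Every row evaluates to true.

Yes, it is a tautology.


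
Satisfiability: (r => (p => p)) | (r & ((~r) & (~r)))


Search for a satisfying assignment over {p, r}.
Try p=False, r=False: the formula evaluates to True.
A satisfying assignment exists.

Satisfiable.


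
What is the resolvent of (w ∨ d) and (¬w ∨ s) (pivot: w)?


The clauses contain complementary literals w and ¬w.
Resolution eliminates this pair and disjoins the remaining literals (merging duplicates).

(d ∨ s)


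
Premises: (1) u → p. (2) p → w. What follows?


Hypothetical syllogism: from (P → Q) and (Q → R), infer (P → R).
Chain the two implications through the shared middle term 'p'.

u → w


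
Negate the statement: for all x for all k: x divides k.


Negation flips each quantifier (∀↔∃) and negates the inner predicate.
¬(for all x for all k: φ) = there exists x there exists k: ¬φ.

there exists x there exists k: NOT(x divides k)


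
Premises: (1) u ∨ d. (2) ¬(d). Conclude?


Disjunctive syllogism: from (P ∨ Q) and ¬P, infer Q.
One disjunct, 'd', is ruled out; the other must hold.

u


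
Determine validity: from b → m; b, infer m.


This matches the form of modus ponens: the conclusion follows in every model of the premises.

Valid.


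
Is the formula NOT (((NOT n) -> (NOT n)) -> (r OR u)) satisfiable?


Search for a satisfying assignment over {n, r, u}.
Try n=F, r=F, u=F: the formula evaluates to T.
A satisfying assignment exists.

Satisfiable.


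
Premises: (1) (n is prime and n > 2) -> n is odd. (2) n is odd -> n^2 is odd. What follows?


Hypothetical syllogism: from (P → Q) and (Q → R), infer (P → R).
Chain the two implications through the shared middle term 'n is odd'.

(n is prime and n > 2) -> n^2 is odd


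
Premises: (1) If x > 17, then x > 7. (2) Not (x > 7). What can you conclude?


Modus tollens: from (P → Q) and ¬Q, infer ¬P.
Q = 'x > 7' is denied; since P → Q, P must also fail.

Not (x > 17).


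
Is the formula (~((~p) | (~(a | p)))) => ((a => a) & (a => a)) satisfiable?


Search for a satisfying assignment over {a, p}.
Try a=False, p=False: the formula evaluates to True.
A satisfying assignment exists.

Satisfiable.


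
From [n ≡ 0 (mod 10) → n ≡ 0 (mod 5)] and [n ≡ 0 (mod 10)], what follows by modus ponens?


Modus ponens: from (P → Q) and P, infer Q.
P = 'n ≡ 0 (mod 10)' is asserted, and P → Q holds, so Q follows.

n ≡ 0 (mod 5).


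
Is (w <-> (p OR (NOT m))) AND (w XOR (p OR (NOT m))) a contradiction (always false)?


Truth table over {m, p, w}:
m | p | w | φ
-------------
F | F | F | F
T | F | F | F
F | T | F | F
T | T | F | F
F | F | T | F
T | F | T | F
F | T | T | F
T | T | T | F
Every row is false.

Yes, it is a contradiction.


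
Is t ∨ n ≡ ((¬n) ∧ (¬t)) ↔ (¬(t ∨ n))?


Compare truth tables:
n | t | φ | ψ
-------------
F | F | F | T
T | F | T | T
F | T | T | T
T | T | T | T
They differ at row 1 (n=F, t=F): φ=F but ψ=T.

No, they are not logically equivalent.


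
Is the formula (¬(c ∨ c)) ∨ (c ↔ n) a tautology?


Build the truth table over {c, n}:
c | n | φ
---------
F | F | T
T | F | F
F | T | T
T | T | T
Counterexample at row 2: with c=T, n=F, the formula is F.

No, it is not a tautology.


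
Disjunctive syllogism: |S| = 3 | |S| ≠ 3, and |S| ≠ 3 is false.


Disjunctive syllogism: from (P ∨ Q) and ¬P, infer Q.
One disjunct, '|S| ≠ 3', is ruled out; the other must hold.

|S| = 3


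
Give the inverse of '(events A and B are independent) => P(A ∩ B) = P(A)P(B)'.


The inverse of (P → Q) is (¬P → ¬Q). It is equivalent to the converse, not to the original.
Here P = '(events A and B are independent)' and Q = 'P(A ∩ B) = P(A)P(B)'.

If not ((events A and B are independent)), then not (P(A ∩ B) = P(A)P(B)).


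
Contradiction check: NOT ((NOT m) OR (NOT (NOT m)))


Truth table over {m}:
m | φ
-----
F | F
T | F
Every row is false.

Yes, it is a contradiction.


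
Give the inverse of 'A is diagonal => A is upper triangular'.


The inverse of (P → Q) is (¬P → ¬Q). It is equivalent to the converse, not to the original.
Here P = 'A is diagonal' and Q = 'A is upper triangular'.

If not (A is diagonal), then not (A is upper triangular).


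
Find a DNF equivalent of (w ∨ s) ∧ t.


Step 1: Distribute ∧ over ∨: (w ∨ s) ∧ t = (w ∧ t) ∨ (s ∧ t).

(w ∧ t) ∨ (s ∧ t)


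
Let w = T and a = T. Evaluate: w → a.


Implication is false only when antecedent is true and consequent is false.
Substitute: w=T, a=T.
T → T evaluates to T.

T


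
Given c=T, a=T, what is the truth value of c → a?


Implication is false only when antecedent is true and consequent is false.
Substitute: c=T, a=T.
T → T evaluates to T.

T


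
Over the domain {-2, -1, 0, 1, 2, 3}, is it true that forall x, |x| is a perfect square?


Evaluate the predicate on each element: -2:False, -1:True, 0:True, 1:True, 2:False, 3:False.
Counterexample x = -2 fails the predicate.

False


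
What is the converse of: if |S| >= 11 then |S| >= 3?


The converse of (P → Q) is (Q → P). It is not in general equivalent to the original.
Here P = '|S| >= 11' and Q = '|S| >= 3'.

If |S| >= 3, then |S| >= 11.


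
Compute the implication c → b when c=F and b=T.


Implication is false only when antecedent is true and consequent is false.
Substitute: c=F, b=T.
F → T evaluates to T.

T


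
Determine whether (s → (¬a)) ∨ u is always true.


Build the truth table over {a, s, u}:
a | s | u | φ
-------------
F | F | F | T
T | F | F | T
F | T | F | T
T | T | F | F
F | F | T | T
T | F | T | T
F | T | T | T
T | T | T | T
Counterexample at row 4: with a=T, s=T, u=F, the formula is F.

No, it is not a tautology.


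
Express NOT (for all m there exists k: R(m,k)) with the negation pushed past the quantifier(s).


Negation flips each quantifier (∀↔∃) and negates the inner predicate.
¬(for all m there exists k: φ) = there exists m for all k: ¬φ.

there exists m for all k: NOT(R(m,k))


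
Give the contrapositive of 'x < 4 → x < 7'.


The contrapositive of (P → Q) is (¬Q → ¬P); it is logically equivalent to the original.
Here P = 'x < 4' and Q = 'x < 7'.

If not (x < 7), then not (x < 4).


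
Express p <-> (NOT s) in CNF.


Step 1: Rewrite p ↔ (¬s) as (p → (¬s)) ∧ ((¬s) → p).
Step 2: Rewrite each implication as a disjunction.
Step 3: Eliminate any double negations (¬¬X = X).

((NOT p) OR (NOT s)) AND (s OR p)


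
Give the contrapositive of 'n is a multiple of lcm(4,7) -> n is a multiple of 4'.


The contrapositive of (P → Q) is (¬Q → ¬P); it is logically equivalent to the original.
Here P = 'n is a multiple of lcm(4,7)' and Q = 'n is a multiple of 4'.

If not (n is a multiple of 4), then not (n is a multiple of lcm(4,7)).


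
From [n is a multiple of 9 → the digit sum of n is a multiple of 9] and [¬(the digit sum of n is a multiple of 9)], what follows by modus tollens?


Modus tollens: from (P → Q) and ¬Q, infer ¬P.
Q = 'the digit sum of n is a multiple of 9' is denied; since P → Q, P must also fail.

Not (n is a multiple of 9).


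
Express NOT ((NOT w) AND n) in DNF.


Step 1: Apply De Morgan: ¬((¬w) ∧ n) = ¬(¬w) ∨ ¬n.
Step 2: Eliminate any double negations (¬¬X = X).

w OR (NOT n)


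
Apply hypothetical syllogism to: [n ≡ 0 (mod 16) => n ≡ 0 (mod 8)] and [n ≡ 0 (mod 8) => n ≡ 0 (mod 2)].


Hypothetical syllogism: from (P → Q) and (Q → R), infer (P → R).
Chain the two implications through the shared middle term 'n ≡ 0 (mod 8)'.

n ≡ 0 (mod 16) => n ≡ 0 (mod 2)


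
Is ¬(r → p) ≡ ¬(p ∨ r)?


Compare truth tables:
p | r | φ | ψ
-------------
F | F | F | T
T | F | F | F
F | T | T | F
T | T | F | F
They differ at row 1 (p=F, r=F): φ=F but ψ=T.

No, they are not logically equivalent.


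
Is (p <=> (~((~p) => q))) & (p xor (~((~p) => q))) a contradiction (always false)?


Truth table over {p, q}:
p | q | φ
---------
False | False | False
True | False | False
False | True | False
True | True | False
Every row is false.

Yes, it is a contradiction.


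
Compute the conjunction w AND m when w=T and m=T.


Conjunction is true only when both operands are true.
Substitute: w=T, m=T.
T AND T evaluates to T.

T


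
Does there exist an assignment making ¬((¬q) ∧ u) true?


Search for a satisfying assignment over {q, u}.
Try q=F, u=F: the formula evaluates to T.
A satisfying assignment exists.

Satisfiable.


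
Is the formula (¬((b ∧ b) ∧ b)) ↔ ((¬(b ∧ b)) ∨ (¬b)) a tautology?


Build the truth table over {b}:
b | φ
-----
F | T
T | T
Every row evaluates to true.

Yes, it is a tautology.


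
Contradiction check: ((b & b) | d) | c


Truth table over {b, c, d}:
b | c | d | φ
-------------
False | False | False | False
True | False | False | True
False | True | False | True
True | True | False | True
False | False | True | True
True | False | True | True
False | True | True | True
True | True | True | True
Satisfying assignment at row 2: b=True, c=False, d=False gives True.

No, it is not a contradiction.


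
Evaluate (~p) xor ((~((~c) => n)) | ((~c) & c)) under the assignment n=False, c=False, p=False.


Substitute n=False, c=False, p=False:
~p = True
~c = True
(~c) => n = True => False = False
~((~c) => n) = True
~c = True
(~c) & c = True & False = False
(~((~c) => n)) | ((~c) & c) = True | False = True
(~p) xor ((~((~c) => n)) | ((~c) & c)) = True xor True = False

False


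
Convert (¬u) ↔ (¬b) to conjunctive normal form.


Step 1: Rewrite (¬u) ↔ (¬b) as ((¬u) → (¬b)) ∧ ((¬b) → (¬u)).
Step 2: Rewrite each implication as a disjunction.
Step 3: Eliminate any double negations (¬¬X = X).

(u ∨ (¬b)) ∧ (b ∨ (¬u))


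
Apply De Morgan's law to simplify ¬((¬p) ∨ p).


De Morgan: the negation of a disjunction is the conjunction of the negations.
Distribute ¬ across ∨, flipping it to ∧, and negate each literal.

p ∧ (¬p)


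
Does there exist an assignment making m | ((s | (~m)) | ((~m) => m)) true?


Search for a satisfying assignment over {m, s}.
Try m=False, s=False: the formula evaluates to True.
A satisfying assignment exists.

Satisfiable.


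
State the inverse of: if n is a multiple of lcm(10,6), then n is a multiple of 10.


The inverse of (P → Q) is (¬P → ¬Q). It is equivalent to the converse, not to the original.
Here P = 'n is a multiple of lcm(10,6)' and Q = 'n is a multiple of 10'.

If not (n is a multiple of lcm(10,6)), then not (n is a multiple of 10).


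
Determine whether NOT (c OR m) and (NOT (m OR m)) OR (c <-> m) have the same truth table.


Compare truth tables:
c | m | φ | ψ
-------------
F | F | T | T
T | F | F | T
F | T | F | F
T | T | F | T
They differ at row 2 (c=T, m=F): φ=F but ψ=T.

No, they are not logically equivalent.


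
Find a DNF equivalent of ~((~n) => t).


Step 1: Rewrite implication then negate: ¬(¬(¬n) ∨ t) = (¬n) ∧ ¬t.

(~n) & (~t)


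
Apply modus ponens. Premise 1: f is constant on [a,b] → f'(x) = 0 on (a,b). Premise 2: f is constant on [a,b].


Modus ponens: from (P → Q) and P, infer Q.
P = 'f is constant on [a,b]' is asserted, and P → Q holds, so Q follows.

f'(x) = 0 on (a,b).


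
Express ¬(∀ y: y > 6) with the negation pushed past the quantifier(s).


¬(∀ x: φ) = ∃ x: ¬φ, and ¬(∃ x: φ) = ∀ x: ¬φ.
Apply to the universal statement.

∃ y: ¬(y > 6)


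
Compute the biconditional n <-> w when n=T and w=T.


Biconditional is true when both operands have the same truth value.
Substitute: n=T, w=T.
T <-> T evaluates to T.

T


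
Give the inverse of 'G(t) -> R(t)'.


The inverse of (P → Q) is (¬P → ¬Q). It is equivalent to the converse, not to the original.
Here P = 'G(t)' and Q = 'R(t)'.

If not (G(t)), then not (R(t)).


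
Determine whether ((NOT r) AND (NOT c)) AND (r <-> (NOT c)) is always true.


Build the truth table over {c, r}:
c | r | φ
---------
F | F | F
T | F | F
F | T | F
T | T | F
Counterexample at row 1: with c=F, r=F, the formula is F.

No, it is not a tautology.


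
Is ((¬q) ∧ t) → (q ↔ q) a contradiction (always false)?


Truth table over {q, t}:
q | t | φ
---------
F | F | T
T | F | T
F | T | T
T | T | T
Satisfying assignment at row 1: q=F, t=F gives T.

No, it is not a contradiction.


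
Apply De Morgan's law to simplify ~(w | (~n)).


De Morgan: the negation of a disjunction is the conjunction of the negations.
Distribute ~ across |, flipping it to &, and negate each literal.

(~w) & n


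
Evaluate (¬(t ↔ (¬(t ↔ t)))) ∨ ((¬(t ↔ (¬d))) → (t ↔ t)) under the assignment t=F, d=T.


Substitute t=F, d=T:
t ↔ t = F ↔ F = T
¬(t ↔ t) = F
t ↔ (¬(t ↔ t)) = F ↔ F = T
¬(t ↔ (¬(t ↔ t))) = F
¬d = F
t ↔ (¬d) = F ↔ F = T
¬(t ↔ (¬d)) = F
t ↔ t = F ↔ F = T
(¬(t ↔ (¬d))) → (t ↔ t) = F → T = T
(¬(t ↔ (¬(t ↔ t)))) ∨ ((¬(t ↔ (¬d))) → (t ↔ t)) = F ∨ T = T

T


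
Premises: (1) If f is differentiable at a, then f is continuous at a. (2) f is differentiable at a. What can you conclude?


Modus ponens: from (P → Q) and P, infer Q.
P = 'f is differentiable at a' is asserted, and P → Q holds, so Q follows.

f is continuous at a.


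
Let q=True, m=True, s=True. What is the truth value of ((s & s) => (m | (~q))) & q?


Substitute q=True, m=True, s=True:
s & s = True & True = True
~q = False
m | (~q) = True | False = True
(s & s) => (m | (~q)) = True => True = True
((s & s) => (m | (~q))) & q = True & True = True

True


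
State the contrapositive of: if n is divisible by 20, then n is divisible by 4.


The contrapositive of (P → Q) is (¬Q → ¬P); it is logically equivalent to the original.
Here P = 'n is divisible by 20' and Q = 'n is divisible by 4'.

If not (n is divisible by 4), then not (n is divisible by 20).


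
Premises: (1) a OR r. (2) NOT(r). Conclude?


Disjunctive syllogism: from (P ∨ Q) and ¬P, infer Q.
One disjunct, 'r', is ruled out; the other must hold.

a


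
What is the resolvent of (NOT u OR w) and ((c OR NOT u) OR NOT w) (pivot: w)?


The clauses contain complementary literals w and NOTw.
Resolution eliminates this pair and disjoins the remaining literals (merging duplicates).

(NOT u OR c)


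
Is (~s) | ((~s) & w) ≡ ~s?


Compare truth tables:
s | w | φ | ψ
-------------
False | False | True | True
True | False | False | False
False | True | True | True
True | True | False | False
The columns φ and ψ agree on every row.

Yes, they are logically equivalent.


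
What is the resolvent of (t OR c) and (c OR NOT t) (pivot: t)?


The clauses contain complementary literals t and NOTt.
Resolution eliminates this pair and disjoins the remaining literals (merging duplicates).

c


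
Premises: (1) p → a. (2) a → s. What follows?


Hypothetical syllogism: from (P → Q) and (Q → R), infer (P → R).
Chain the two implications through the shared middle term 'a'.

p → s


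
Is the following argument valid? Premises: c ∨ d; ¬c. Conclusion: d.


This matches the form of disjunctive syllogism: the conclusion follows in every model of the premises.

Valid.


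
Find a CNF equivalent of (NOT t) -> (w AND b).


Step 1: Rewrite (¬t) → (w ∧ b) as ¬(¬t) ∨ (w ∧ b).
Step 2: Distribute ∨ over ∧.
Step 3: Eliminate any double negations (¬¬X = X).

(t OR w) AND (t OR b)


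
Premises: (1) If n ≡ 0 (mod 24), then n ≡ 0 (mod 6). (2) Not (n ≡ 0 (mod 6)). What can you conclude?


Modus tollens: from (P → Q) and ¬Q, infer ¬P.
Q = 'n ≡ 0 (mod 6)' is denied; since P → Q, P must also fail.

Not (n ≡ 0 (mod 24)).


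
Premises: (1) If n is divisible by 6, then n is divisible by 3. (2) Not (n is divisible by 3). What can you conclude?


Modus tollens: from (P → Q) and ¬Q, infer ¬P.
Q = 'n is divisible by 3' is denied; since P → Q, P must also fail.

Not (n is divisible by 6).


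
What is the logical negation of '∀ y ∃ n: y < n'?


Negation flips each quantifier (∀↔∃) and negates the inner predicate.
¬(∀ y ∃ n: φ) = ∃ y ∀ n: ¬φ.

∃ y ∀ n: ¬(y < n)


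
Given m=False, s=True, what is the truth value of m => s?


Implication is false only when antecedent is true and consequent is false.
Substitute: m=False, s=True.
False => True evaluates to True.

True


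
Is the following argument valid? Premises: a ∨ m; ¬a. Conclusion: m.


This matches the form of disjunctive syllogism: the conclusion follows in every model of the premises.

Valid.


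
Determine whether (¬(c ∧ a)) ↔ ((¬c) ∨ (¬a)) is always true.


Build the truth table over {a, c}:
a | c | φ
---------
F | F | T
T | F | T
F | T | T
T | T | T
Every row evaluates to true.

Yes, it is a tautology.


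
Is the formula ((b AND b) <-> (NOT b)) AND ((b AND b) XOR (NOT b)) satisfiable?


Check all 2 assignments over {b}:
b | φ
-----
F | F
T | F
No assignment makes the formula true.

Unsatisfiable.


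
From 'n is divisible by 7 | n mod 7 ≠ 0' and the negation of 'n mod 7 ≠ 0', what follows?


Disjunctive syllogism: from (P ∨ Q) and ¬P, infer Q.
One disjunct, 'n mod 7 ≠ 0', is ruled out; the other must hold.

n is divisible by 7
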